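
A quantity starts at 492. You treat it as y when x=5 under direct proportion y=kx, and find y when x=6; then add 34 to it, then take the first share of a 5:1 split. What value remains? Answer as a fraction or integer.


Start with 492.
Step 1: Direct prop: k = (492)/5; new y = k*6 = 492*6/5 = 2952/5
Step 2: Add 34: 2952/5+34=3122/5; split 5:1 first = 3122/5*5/6 = 1561/3
Final result = 1561/3

1561/3


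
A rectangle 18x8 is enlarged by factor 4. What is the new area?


Original dimensions: 18 x 8
Enlargement factor = 4
New width = 18 * 4 = 72
New height = 8 * 4 = 32
New area = 72 * 32 = 2304

2304


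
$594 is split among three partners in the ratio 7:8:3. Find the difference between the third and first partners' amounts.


Total parts = 7 + 8 + 3 = 18
Value per part = 594 / 18 = 33
Shares: 7*33=231, 8*33=264, 3*33=99
Third share = 99, first share = 231
Difference = |99 - 231| = 132

132


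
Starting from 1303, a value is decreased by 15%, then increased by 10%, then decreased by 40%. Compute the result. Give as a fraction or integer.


Start: 1303
Step 1: decrease by 15% => multiply by 85/100
  1303 * 85/100 = 22151/20
Step 2: increase by 10% => multiply by 110/100
  22151/20 * 110/100 = 243661/200
Step 3: decrease by 40% => multiply by 60/100
  243661/200 * 60/100 = 730983/1000
Final value = 730983/1000

730983/1000


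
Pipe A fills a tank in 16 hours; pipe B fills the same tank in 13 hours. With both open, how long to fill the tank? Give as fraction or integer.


Rate of A = 1/16 job per hour
Rate of B = 1/13 job per hour
Combined rate = 1/16 + 1/13
Find common denominator: (13 + 16)/(16*13) = 29/208
Combined rate = 29/208 job per hour
Time together = 1 / (29/208) = 208/29 hours

208/29


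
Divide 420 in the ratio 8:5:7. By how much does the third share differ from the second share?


Total parts = 8 + 5 + 7 = 20
Value per part = 420 / 20 = 21
Shares: 8*21=168, 5*21=105, 7*21=147
Third share = 147, second share = 105
Difference = |147 - 105| = 42

42


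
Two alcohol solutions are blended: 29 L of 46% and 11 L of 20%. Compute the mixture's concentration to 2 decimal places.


Solute in mixture 1 = 46% of 29 L = 29*46/100 = 667/50 L
Solute in mixture 2 = 20% of 11 L = 11*20/100 = 11/5 L
Total solute = 667/50 + 11/5 = 777/50 L
Total volume = 29 + 11 = 40 L
Final concentration = 777/50/40 * 100 = 38.85%

38.85


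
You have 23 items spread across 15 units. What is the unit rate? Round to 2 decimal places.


Total items = 23
Number of units = 15
Unit rate = 23 / 15
= 1.53 items per unit

1.53


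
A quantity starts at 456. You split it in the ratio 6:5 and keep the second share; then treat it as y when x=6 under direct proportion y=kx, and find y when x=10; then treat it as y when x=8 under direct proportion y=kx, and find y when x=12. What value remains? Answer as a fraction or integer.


Start with 456.
Step 1: Split 6:5, second share = 456 * 5/11 = 2280/11
Step 2: Direct prop: k = (2280/11)/6; new y = k*10 = 2280/11*10/6 = 3800/11
Step 3: Direct prop: k = (3800/11)/8; new y = k*12 = 3800/11*12/8 = 5700/11
Final result = 5700/11

5700/11


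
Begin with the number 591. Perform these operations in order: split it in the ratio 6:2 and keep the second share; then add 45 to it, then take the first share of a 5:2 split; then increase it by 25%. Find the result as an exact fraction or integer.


Start with 591.
Step 1: Split 6:2, second share = 591 * 2/8 = 591/4
Step 2: Add 45: 591/4+45=771/4; split 5:2 first = 771/4*5/7 = 3855/28
Step 3: Increase by 25%: 3855/28 * 125/100 = 19275/112
Final result = 19275/112

19275/112


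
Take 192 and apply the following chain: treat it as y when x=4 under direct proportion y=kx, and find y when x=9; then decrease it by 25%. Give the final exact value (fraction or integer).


Start with 192.
Step 1: Direct prop: k = (192)/4; new y = k*9 = 192*9/4 = 432
Step 2: Decrease by 25%: 432 * 75/100 = 324
Final result = 324

324


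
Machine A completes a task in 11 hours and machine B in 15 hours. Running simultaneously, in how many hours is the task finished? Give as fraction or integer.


Rate of A = 1/11 job per hour
Rate of B = 1/15 job per hour
Combined rate = 1/11 + 1/15
Find common denominator: (15 + 11)/(11*15) = 26/165
Combined rate = 26/165 job per hour
Time together = 1 / (26/165) = 165/26 hours

165/26


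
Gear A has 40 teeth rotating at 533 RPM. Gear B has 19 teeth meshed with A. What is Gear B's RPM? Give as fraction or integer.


Gear ratio: teeth_A * RPM_A = teeth_B * RPM_B
40 * 533 = 19 * RPM_B
21320 = 19 * RPM_B
RPM_B = 21320 / 19
RPM_B = 21320/19

21320/19


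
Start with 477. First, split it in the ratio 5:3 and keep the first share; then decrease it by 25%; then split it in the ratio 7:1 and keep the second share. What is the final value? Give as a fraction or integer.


Start with 477.
Step 1: Split 5:3, first share = 477 * 5/8 = 2385/8
Step 2: Decrease by 25%: 2385/8 * 75/100 = 7155/32
Step 3: Split 7:1, second share = 7155/32 * 1/8 = 7155/256
Final result = 7155/256

7155/256


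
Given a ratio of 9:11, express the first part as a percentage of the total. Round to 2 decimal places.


Total parts = 9 + 11 = 20
First part fraction = 9/20
Percentage = (9/20) * 100
= 0.45 * 100
= 45.00%

45.00


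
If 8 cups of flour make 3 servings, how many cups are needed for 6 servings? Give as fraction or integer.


Original: 8 cups for 3 servings
Target servings = 6
Scaling factor = 6/3
New amount = 8 * 6/3
= 48/3
= 16 cups

16


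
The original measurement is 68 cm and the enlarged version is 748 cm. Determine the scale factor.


Original length = 68 cm
Scaled length = 748 cm
Scale factor = 748 / 68
= 11

11


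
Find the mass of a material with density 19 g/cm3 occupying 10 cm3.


Using mass = density * volume
Density = 19 g/cm3
Volume = 10 cm3
Mass = 19 * 10
= 190 g

190


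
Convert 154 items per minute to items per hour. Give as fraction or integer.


Converting from per minute to per hour
Rate = 154 items per minute
Multiply by 60: 154 * 60
= 9240 items per hour

9240


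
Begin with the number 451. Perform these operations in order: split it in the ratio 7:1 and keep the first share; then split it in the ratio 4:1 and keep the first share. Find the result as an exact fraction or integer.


Start with 451.
Step 1: Split 7:1, first share = 451 * 7/8 = 3157/8
Step 2: Split 4:1, first share = 3157/8 * 4/5 = 3157/10
Final result = 3157/10

3157/10


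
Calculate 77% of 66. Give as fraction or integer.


Compute 77% of 66
Convert percentage: 77% = 77/100
Multiply: 66 * 77/100
= 5082/100
= 2541/50

2541/50


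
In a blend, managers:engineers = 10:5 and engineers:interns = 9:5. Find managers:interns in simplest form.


Given a:b = 10:5 and b:c = 9:5
Make b consistent. Multiply first ratio by 9: a:b = 90:45
Multiply second ratio by 5: b:c = 45:25
Now b = 45 in both, so a:b:c = 90:45:25
Therefore a:c = 90:25
Simplify by GCD: a:c = 18:5

18:5


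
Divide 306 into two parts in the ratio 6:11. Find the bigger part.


Total parts = 6 + 11 = 17
Value per part = 306 / 17 = 18
First share = 6 * 18 = 108
Second share = 11 * 18 = 198
Larger share = 198

198


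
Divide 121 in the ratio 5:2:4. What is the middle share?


Ratio = 5:2:4
Total parts = 5 + 2 + 4 = 11
Value per part = 121 / 11 = 11
First share = 5 * 11 = 55
Middle share = 2 * 11 = 22
Third share = 4 * 11 = 44

22


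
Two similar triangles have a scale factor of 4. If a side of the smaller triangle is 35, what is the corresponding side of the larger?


Similar triangles have proportional sides
Scale factor = 4
Smaller side = 35
Corresponding larger side = 35 * 4
= 140

140


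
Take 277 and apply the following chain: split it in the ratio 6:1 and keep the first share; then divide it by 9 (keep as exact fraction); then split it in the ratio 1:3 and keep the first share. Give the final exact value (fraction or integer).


Start with 277.
Step 1: Split 6:1, first share = 277 * 6/7 = 1662/7
Step 2: Divide by 9: 1662/7 / 9 = 554/21
Step 3: Split 1:3, first share = 554/21 * 1/4 = 277/42
Final result = 277/42

277/42


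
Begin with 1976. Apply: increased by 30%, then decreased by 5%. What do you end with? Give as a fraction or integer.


Start: 1976
Step 1: increase by 30% => multiply by 130/100
  1976 * 130/100 = 12844/5
Step 2: decrease by 5% => multiply by 95/100
  12844/5 * 95/100 = 61009/25
Final value = 61009/25

61009/25


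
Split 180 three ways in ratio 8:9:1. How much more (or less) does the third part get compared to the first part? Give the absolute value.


Total parts = 8 + 9 + 1 = 18
Value per part = 180 / 18 = 10
Shares: 8*10=80, 9*10=90, 1*10=10
Third share = 10, first share = 80
Difference = |10 - 80| = 70

70


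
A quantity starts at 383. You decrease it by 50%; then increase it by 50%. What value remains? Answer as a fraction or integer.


Start with 383.
Step 1: Decrease by 50%: 383 * 50/100 = 383/2
Step 2: Increase by 50%: 383/2 * 150/100 = 1149/4
Final result = 1149/4

1149/4


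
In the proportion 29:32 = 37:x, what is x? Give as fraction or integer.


Setting up: 29/32 = 37/x
Cross multiply: 29 * x = 32 * 37
29x = 1184
x = 1184/29
x = 1184/29

1184/29


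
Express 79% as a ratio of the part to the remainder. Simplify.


Part = 79%, Remainder = 21%
Ratio = 79:21
GCD(79, 21) = 1
Simplify: 79:21 = 79:21

79:21


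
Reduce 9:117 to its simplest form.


Find GCD(9, 117)
GCD = 9
Divide both by 9: 9/9 = 1, 117/9 = 13
Simplified ratio = 1:13

1:13


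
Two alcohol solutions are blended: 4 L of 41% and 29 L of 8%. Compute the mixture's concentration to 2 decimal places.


Solute in mixture 1 = 41% of 4 L = 4*41/100 = 41/25 L
Solute in mixture 2 = 8% of 29 L = 29*8/100 = 58/25 L
Total solute = 41/25 + 58/25 = 99/25 L
Total volume = 4 + 29 = 33 L
Final concentration = 99/25/33 * 100 = 12.00%

12.00


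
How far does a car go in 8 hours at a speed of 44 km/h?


Using distance = speed * time
Speed = 44 km/h
Time = 8 hours
Distance = 44 * 8
= 352 km

352


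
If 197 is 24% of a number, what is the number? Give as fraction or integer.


Given: 197 is 24% of the whole
Set up: 197 = 24/100 * whole
whole = 197 * 100 / 24
whole = 19700 / 24
whole = 4925/6

4925/6


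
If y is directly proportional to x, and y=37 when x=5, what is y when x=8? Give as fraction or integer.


Direct proportion: y = kx
Find k: k = 37/5 = 37/5
Compute y at x=8: y = 37/5 * 8
y = 296/5

296/5


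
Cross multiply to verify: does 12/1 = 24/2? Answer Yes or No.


Cross multiply to check 12/1 = 24/2
Left cross product: 12 * 2 = 24
Right cross product: 1 * 24 = 24
24 = 24
Equal, so proportions match => Yes

Yes


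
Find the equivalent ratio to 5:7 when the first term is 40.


Original ratio: 5:7
First term target: 40
Scale factor = 40 / 5 = 8
Multiply second term: 7 * 8 = 56
Equivalent ratio = 40:56

40:56


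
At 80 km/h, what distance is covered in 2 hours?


Using distance = speed * time
Speed = 80 km/h
Time = 2 hours
Distance = 80 * 2
= 160 km

160


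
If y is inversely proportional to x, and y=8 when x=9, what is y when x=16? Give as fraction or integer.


Inverse proportion: y = k/x
Find k: k = 9 * 8 = 72
Compute y at x=16: y = 72/16
y = 9/2

9/2


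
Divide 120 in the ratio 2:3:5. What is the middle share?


Ratio = 2:3:5
Total parts = 2 + 3 + 5 = 10
Value per part = 120 / 10 = 12
First share = 2 * 12 = 24
Middle share = 3 * 12 = 36
Third share = 5 * 12 = 60

36


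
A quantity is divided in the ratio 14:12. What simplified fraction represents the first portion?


Total parts = 14 + 12 = 26
First part fraction = 14/26
Simplify: 14/26 = 7/13

7/13


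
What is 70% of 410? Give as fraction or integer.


Compute 70% of 410
Convert percentage: 70% = 70/100
Multiply: 410 * 70/100
= 28700/100
= 287

287


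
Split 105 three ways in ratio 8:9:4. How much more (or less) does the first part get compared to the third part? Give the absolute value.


Total parts = 8 + 9 + 4 = 21
Value per part = 105 / 21 = 5
Shares: 8*5=40, 9*5=45, 4*5=20
First share = 40, third share = 20
Difference = |40 - 20| = 20

20


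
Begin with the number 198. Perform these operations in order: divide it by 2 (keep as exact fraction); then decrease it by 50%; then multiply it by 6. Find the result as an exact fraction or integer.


Start with 198.
Step 1: Divide by 2: 198 / 2 = 99
Step 2: Decrease by 50%: 99 * 50/100 = 99/2
Step 3: Multiply by 6: 99/2 * 6 = 297
Final result = 297

297


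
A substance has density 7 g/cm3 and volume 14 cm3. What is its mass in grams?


Using mass = density * volume
Density = 7 g/cm3
Volume = 14 cm3
Mass = 7 * 14
= 98 g

98


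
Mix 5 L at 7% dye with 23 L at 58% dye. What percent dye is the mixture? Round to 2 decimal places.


Solute in mixture 1 = 7% of 5 L = 5*7/100 = 7/20 L
Solute in mixture 2 = 58% of 23 L = 23*58/100 = 667/50 L
Total solute = 7/20 + 667/50 = 1369/100 L
Total volume = 5 + 23 = 28 L
Final concentration = 1369/100/28 * 100 = 48.89%

48.89


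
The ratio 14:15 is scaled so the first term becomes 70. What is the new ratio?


Original ratio: 14:15
First term target: 70
Scale factor = 70 / 14 = 5
Multiply second term: 15 * 5 = 75
Equivalent ratio = 70:75

70:75


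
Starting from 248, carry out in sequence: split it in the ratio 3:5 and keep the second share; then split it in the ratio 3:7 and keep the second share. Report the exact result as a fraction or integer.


Start with 248.
Step 1: Split 3:5, second share = 248 * 5/8 = 155
Step 2: Split 3:7, second share = 155 * 7/10 = 217/2
Final result = 217/2

217/2


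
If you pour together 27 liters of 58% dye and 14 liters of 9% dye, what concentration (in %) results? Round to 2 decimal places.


Solute in mixture 1 = 58% of 27 L = 27*58/100 = 783/50 L
Solute in mixture 2 = 9% of 14 L = 14*9/100 = 63/50 L
Total solute = 783/50 + 63/50 = 423/25 L
Total volume = 27 + 14 = 41 L
Final concentration = 423/25/41 * 100 = 41.27%

41.27


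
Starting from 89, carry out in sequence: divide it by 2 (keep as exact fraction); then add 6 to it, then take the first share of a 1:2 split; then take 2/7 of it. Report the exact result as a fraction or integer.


Start with 89.
Step 1: Divide by 2: 89 / 2 = 89/2
Step 2: Add 6: 89/2+6=101/2; split 1:2 first = 101/2*1/3 = 101/6
Step 3: Take 2/7: 101/6 * 2/7 = 101/21
Final result = 101/21

101/21


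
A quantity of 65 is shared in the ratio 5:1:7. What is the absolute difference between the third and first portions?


Total parts = 5 + 1 + 7 = 13
Value per part = 65 / 13 = 5
Shares: 5*5=25, 1*5=5, 7*5=35
Third share = 35, first share = 25
Difference = |35 - 25| = 10

10


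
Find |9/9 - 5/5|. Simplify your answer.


Simplify: 9/9 = 1 and 5/5 = 1
Find common denominator: LCD = 1
Convert: 1/1 and 1/1
Difference = |1 - 1|/1 = 0/1
Simplified = 0

0


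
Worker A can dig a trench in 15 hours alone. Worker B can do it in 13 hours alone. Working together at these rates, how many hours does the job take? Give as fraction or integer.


Rate of A = 1/15 job per hour
Rate of B = 1/13 job per hour
Combined rate = 1/15 + 1/13
Find common denominator: (13 + 15)/(15*13) = 28/195
Combined rate = 28/195 job per hour
Time together = 1 / (28/195) = 195/28 hours

195/28


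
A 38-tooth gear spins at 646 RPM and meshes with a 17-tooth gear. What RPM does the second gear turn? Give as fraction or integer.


Gear ratio: teeth_A * RPM_A = teeth_B * RPM_B
38 * 646 = 17 * RPM_B
24548 = 17 * RPM_B
RPM_B = 24548 / 17
RPM_B = 1444

1444


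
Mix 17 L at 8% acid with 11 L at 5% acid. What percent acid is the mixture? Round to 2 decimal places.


Solute in mixture 1 = 8% of 17 L = 17*8/100 = 34/25 L
Solute in mixture 2 = 5% of 11 L = 11*5/100 = 11/20 L
Total solute = 34/25 + 11/20 = 191/100 L
Total volume = 17 + 11 = 28 L
Final concentration = 191/100/28 * 100 = 6.82%

6.82


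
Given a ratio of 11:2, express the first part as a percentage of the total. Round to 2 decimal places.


Total parts = 11 + 2 = 13
First part fraction = 11/13
Percentage = (11/13) * 100
= 0.846154 * 100
= 84.62%

84.62


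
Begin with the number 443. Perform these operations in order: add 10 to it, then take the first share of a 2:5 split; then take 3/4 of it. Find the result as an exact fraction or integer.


Start with 443.
Step 1: Add 10: 443+10=453; split 2:5 first = 453*2/7 = 906/7
Step 2: Take 3/4: 906/7 * 3/4 = 1359/14
Final result = 1359/14

1359/14


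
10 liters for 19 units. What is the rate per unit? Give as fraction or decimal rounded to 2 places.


Total liters = 10
Number of units = 19
Unit rate = 10 / 19
= 0.53 liters per unit

0.53


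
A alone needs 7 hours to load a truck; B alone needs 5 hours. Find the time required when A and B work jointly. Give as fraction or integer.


Rate of A = 1/7 job per hour
Rate of B = 1/5 job per hour
Combined rate = 1/7 + 1/5
Find common denominator: (5 + 7)/(7*5) = 12/35
Combined rate = 12/35 job per hour
Time together = 1 / (12/35) = 35/12 hours

35/12


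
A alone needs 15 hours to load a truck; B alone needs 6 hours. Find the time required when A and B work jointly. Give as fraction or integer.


Rate of A = 1/15 job per hour
Rate of B = 1/6 job per hour
Combined rate = 1/15 + 1/6
Find common denominator: (6 + 15)/(15*6) = 21/90
Combined rate = 7/30 job per hour
Time together = 1 / (7/30) = 30/7 hours

30/7


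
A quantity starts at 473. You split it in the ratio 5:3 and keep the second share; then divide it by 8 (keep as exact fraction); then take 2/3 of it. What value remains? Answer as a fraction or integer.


Start with 473.
Step 1: Split 5:3, second share = 473 * 3/8 = 1419/8
Step 2: Divide by 8: 1419/8 / 8 = 1419/64
Step 3: Take 2/3: 1419/64 * 2/3 = 473/32
Final result = 473/32

473/32


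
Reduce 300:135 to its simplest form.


Find GCD(300, 135)
GCD = 15
Divide both by 15: 300/15 = 20, 135/15 = 9
Simplified ratio = 20:9

20:9


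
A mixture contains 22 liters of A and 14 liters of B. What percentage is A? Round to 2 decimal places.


Volume of A = 22 L
Volume of B = 14 L
Total volume = 22 + 14 = 36 L
Percentage of A = (22/36) * 100
= 61.11%

61.11


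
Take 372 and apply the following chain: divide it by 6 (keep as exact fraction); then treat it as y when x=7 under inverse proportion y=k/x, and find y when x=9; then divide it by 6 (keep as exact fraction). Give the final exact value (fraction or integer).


Start with 372.
Step 1: Divide by 6: 372 / 6 = 62
Step 2: Inverse prop: k = (62)*7; new y = k/9 = 62*7/9 = 434/9
Step 3: Divide by 6: 434/9 / 6 = 217/27
Final result = 217/27

217/27


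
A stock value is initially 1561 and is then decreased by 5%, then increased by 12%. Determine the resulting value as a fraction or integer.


Start: 1561
Step 1: decrease by 5% => multiply by 95/100
  1561 * 95/100 = 29659/20
Step 2: increase by 12% => multiply by 112/100
  29659/20 * 112/100 = 207613/125
Final value = 207613/125

207613/125


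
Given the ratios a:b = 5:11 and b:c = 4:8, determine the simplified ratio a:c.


Given a:b = 5:11 and b:c = 4:8
Make b consistent. Multiply first ratio by 4: a:b = 20:44
Multiply second ratio by 11: b:c = 44:88
Now b = 44 in both, so a:b:c = 20:44:88
Therefore a:c = 20:88
Simplify by GCD: a:c = 5:22

5:22


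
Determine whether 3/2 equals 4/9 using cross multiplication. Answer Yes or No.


Cross multiply to check 3/2 = 4/9
Left cross product: 3 * 9 = 27
Right cross product: 2 * 4 = 8
27 != 8
Not equal, so proportions differ => No

No


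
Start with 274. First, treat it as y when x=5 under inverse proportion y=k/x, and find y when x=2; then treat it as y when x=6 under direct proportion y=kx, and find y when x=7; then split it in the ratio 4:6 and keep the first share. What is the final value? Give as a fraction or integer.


Start with 274.
Step 1: Inverse prop: k = (274)*5; new y = k/2 = 274*5/2 = 685
Step 2: Direct prop: k = (685)/6; new y = k*7 = 685*7/6 = 4795/6
Step 3: Split 4:6, first share = 4795/6 * 4/10 = 959/3
Final result = 959/3

959/3


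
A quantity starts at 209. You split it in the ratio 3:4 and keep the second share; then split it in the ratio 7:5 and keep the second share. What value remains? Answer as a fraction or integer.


Start with 209.
Step 1: Split 3:4, second share = 209 * 4/7 = 836/7
Step 2: Split 7:5, second share = 836/7 * 5/12 = 1045/21
Final result = 1045/21

1045/21


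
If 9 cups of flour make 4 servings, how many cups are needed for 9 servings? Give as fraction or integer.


Original: 9 cups for 4 servings
Target servings = 9
Scaling factor = 9/4
New amount = 9 * 9/4
= 81/4
= 81/4 cups

81/4


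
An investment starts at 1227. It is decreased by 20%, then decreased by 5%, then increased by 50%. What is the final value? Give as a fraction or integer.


Start: 1227
Step 1: decrease by 20% => multiply by 80/100
  1227 * 80/100 = 4908/5
Step 2: decrease by 5% => multiply by 95/100
  4908/5 * 95/100 = 23313/25
Step 3: increase by 50% => multiply by 150/100
  23313/25 * 150/100 = 69939/50
Final value = 69939/50

69939/50


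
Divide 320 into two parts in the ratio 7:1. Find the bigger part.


Total parts = 7 + 1 = 8
Value per part = 320 / 8 = 40
First share = 7 * 40 = 280
Second share = 1 * 40 = 40
Larger share = 280

280


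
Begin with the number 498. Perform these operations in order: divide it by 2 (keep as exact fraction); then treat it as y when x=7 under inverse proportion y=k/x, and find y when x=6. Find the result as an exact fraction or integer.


Start with 498.
Step 1: Divide by 2: 498 / 2 = 249
Step 2: Inverse prop: k = (249)*7; new y = k/6 = 249*7/6 = 581/2
Final result = 581/2

581/2


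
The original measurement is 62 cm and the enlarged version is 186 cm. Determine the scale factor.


Original length = 62 cm
Scaled length = 186 cm
Scale factor = 186 / 62
= 3

3


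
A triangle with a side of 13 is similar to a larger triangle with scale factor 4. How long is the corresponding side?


Similar triangles have proportional sides
Scale factor = 4
Smaller side = 13
Corresponding larger side = 13 * 4
= 52

52


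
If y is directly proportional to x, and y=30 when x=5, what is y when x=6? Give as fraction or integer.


Direct proportion: y = kx
Find k: k = 30/5 = 6
Compute y at x=6: y = 6 * 6
y = 36

36


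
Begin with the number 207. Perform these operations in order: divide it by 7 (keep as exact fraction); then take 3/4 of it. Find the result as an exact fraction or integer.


Start with 207.
Step 1: Divide by 7: 207 / 7 = 207/7
Step 2: Take 3/4: 207/7 * 3/4 = 621/28
Final result = 621/28

621/28


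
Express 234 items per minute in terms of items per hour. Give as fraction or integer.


Converting from per minute to per hour
Rate = 234 items per minute
Multiply by 60: 234 * 60
= 14040 items per hour

14040


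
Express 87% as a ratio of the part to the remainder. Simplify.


Part = 87%, Remainder = 13%
Ratio = 87:13
GCD(87, 13) = 1
Simplify: 87:13 = 87:13

87:13


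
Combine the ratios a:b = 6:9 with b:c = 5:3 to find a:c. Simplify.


Given a:b = 6:9 and b:c = 5:3
Make b consistent. Multiply first ratio by 5: a:b = 30:45
Multiply second ratio by 9: b:c = 45:27
Now b = 45 in both, so a:b:c = 30:45:27
Therefore a:c = 30:27
Simplify by GCD: a:c = 10:9

10:9


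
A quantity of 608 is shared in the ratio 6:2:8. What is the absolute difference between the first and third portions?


Total parts = 6 + 2 + 8 = 16
Value per part = 608 / 16 = 38
Shares: 6*38=228, 2*38=76, 8*38=304
First share = 228, third share = 304
Difference = |228 - 304| = 76

76


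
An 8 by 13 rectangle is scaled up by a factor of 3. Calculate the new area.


Original dimensions: 8 x 13
Enlargement factor = 3
New width = 8 * 3 = 24
New height = 13 * 3 = 39
New area = 24 * 39 = 936

936


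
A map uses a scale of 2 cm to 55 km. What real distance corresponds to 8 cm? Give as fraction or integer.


Map scale: 2 cm = 55 km
Measured distance on map = 8 cm
Set up proportion: 8 * 55 / 2
= 440 / 2
= 220 km

220


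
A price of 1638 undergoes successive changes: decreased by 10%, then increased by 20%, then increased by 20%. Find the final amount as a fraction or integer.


Start: 1638
Step 1: decrease by 10% => multiply by 90/100
  1638 * 90/100 = 7371/5
Step 2: increase by 20% => multiply by 120/100
  7371/5 * 120/100 = 44226/25
Step 3: increase by 20% => multiply by 120/100
  44226/25 * 120/100 = 265356/125
Final value = 265356/125

265356/125


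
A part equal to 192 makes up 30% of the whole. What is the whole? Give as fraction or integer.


Given: 192 is 30% of the whole
Set up: 192 = 30/100 * whole
whole = 192 * 100 / 30
whole = 19200 / 30
whole = 640

640


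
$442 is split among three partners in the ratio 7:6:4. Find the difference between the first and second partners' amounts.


Total parts = 7 + 6 + 4 = 17
Value per part = 442 / 17 = 26
Shares: 7*26=182, 6*26=156, 4*26=104
First share = 182, second share = 156
Difference = |182 - 156| = 26

26


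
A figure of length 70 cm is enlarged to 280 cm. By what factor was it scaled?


Original length = 70 cm
Scaled length = 280 cm
Scale factor = 280 / 70
= 4

4


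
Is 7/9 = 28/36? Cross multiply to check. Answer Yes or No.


Cross multiply to check 7/9 = 28/36
Left cross product: 7 * 36 = 252
Right cross product: 9 * 28 = 252
252 = 252
Equal, so proportions match => Yes

Yes


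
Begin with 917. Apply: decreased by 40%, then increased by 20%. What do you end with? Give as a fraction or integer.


Start: 917
Step 1: decrease by 40% => multiply by 60/100
  917 * 60/100 = 2751/5
Step 2: increase by 20% => multiply by 120/100
  2751/5 * 120/100 = 16506/25
Final value = 16506/25

16506/25


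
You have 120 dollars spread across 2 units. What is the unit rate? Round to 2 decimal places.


Total dollars = 120
Number of units = 2
Unit rate = 120 / 2
= 60 dollars per unit

60


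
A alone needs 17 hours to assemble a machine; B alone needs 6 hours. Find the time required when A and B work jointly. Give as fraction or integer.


Rate of A = 1/17 job per hour
Rate of B = 1/6 job per hour
Combined rate = 1/17 + 1/6
Find common denominator: (6 + 17)/(17*6) = 23/102
Combined rate = 23/102 job per hour
Time together = 1 / (23/102) = 102/23 hours

102/23


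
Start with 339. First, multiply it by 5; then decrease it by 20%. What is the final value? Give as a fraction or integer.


Start with 339.
Step 1: Multiply by 5: 339 * 5 = 1695
Step 2: Decrease by 20%: 1695 * 80/100 = 1356
Final result = 1356

1356


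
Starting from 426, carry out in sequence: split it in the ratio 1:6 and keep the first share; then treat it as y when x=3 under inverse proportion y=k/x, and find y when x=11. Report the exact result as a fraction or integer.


Start with 426.
Step 1: Split 1:6, first share = 426 * 1/7 = 426/7
Step 2: Inverse prop: k = (426/7)*3; new y = k/11 = 426/7*3/11 = 1278/77
Final result = 1278/77

1278/77


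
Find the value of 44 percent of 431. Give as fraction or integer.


Compute 44% of 431
Convert percentage: 44% = 44/100
Multiply: 431 * 44/100
= 18964/100
= 4741/25

4741/25


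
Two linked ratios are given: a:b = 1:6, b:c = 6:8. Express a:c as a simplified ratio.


Given a:b = 1:6 and b:c = 6:8
Make b consistent. Multiply first ratio by 6: a:b = 6:36
Multiply second ratio by 6: b:c = 36:48
Now b = 36 in both, so a:b:c = 6:36:48
Therefore a:c = 6:48
Simplify by GCD: a:c = 1:8

1:8


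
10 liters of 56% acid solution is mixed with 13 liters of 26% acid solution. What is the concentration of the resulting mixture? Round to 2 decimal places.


Solute in mixture 1 = 56% of 10 L = 10*56/100 = 28/5 L
Solute in mixture 2 = 26% of 13 L = 13*26/100 = 169/50 L
Total solute = 28/5 + 169/50 = 449/50 L
Total volume = 10 + 13 = 23 L
Final concentration = 449/50/23 * 100 = 39.04%

39.04


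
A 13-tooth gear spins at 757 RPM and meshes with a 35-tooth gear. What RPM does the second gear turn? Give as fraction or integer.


Gear ratio: teeth_A * RPM_A = teeth_B * RPM_B
13 * 757 = 35 * RPM_B
9841 = 35 * RPM_B
RPM_B = 9841 / 35
RPM_B = 9841/35

9841/35


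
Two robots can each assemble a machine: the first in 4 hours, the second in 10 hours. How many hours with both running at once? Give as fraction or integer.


Rate of A = 1/4 job per hour
Rate of B = 1/10 job per hour
Combined rate = 1/4 + 1/10
Find common denominator: (10 + 4)/(4*10) = 14/40
Combined rate = 7/20 job per hour
Time together = 1 / (7/20) = 20/7 hours

20/7


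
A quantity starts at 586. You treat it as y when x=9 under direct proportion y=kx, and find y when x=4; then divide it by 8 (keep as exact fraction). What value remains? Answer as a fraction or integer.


Start with 586.
Step 1: Direct prop: k = (586)/9; new y = k*4 = 586*4/9 = 2344/9
Step 2: Divide by 8: 2344/9 / 8 = 293/9
Final result = 293/9

293/9


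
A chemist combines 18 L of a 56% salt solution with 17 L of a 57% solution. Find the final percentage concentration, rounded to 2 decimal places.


Solute in mixture 1 = 56% of 18 L = 18*56/100 = 252/25 L
Solute in mixture 2 = 57% of 17 L = 17*57/100 = 969/100 L
Total solute = 252/25 + 969/100 = 1977/100 L
Total volume = 18 + 17 = 35 L
Final concentration = 1977/100/35 * 100 = 56.49%

56.49


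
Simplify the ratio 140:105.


Find GCD(140, 105)
GCD = 35
Divide both by 35: 140/35 = 4, 105/35 = 3
Simplified ratio = 4:3

4:3


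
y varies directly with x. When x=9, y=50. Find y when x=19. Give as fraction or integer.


Direct proportion: y = kx
Find k: k = 50/9 = 50/9
Compute y at x=19: y = 50/9 * 19
y = 950/9

950/9


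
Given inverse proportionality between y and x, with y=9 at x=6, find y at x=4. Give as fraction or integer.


Inverse proportion: y = k/x
Find k: k = 6 * 9 = 54
Compute y at x=4: y = 54/4
y = 27/2

27/2


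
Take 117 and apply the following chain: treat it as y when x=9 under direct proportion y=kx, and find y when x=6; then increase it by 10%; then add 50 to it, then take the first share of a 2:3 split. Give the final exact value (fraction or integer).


Start with 117.
Step 1: Direct prop: k = (117)/9; new y = k*6 = 117*6/9 = 78
Step 2: Increase by 10%: 78 * 110/100 = 429/5
Step 3: Add 50: 429/5+50=679/5; split 2:3 first = 679/5*2/5 = 1358/25
Final result = 1358/25

1358/25


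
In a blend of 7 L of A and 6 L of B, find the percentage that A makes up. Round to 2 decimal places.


Volume of A = 7 L
Volume of B = 6 L
Total volume = 7 + 6 = 13 L
Percentage of A = (7/13) * 100
= 53.85%

53.85


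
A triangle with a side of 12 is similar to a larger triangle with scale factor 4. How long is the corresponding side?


Similar triangles have proportional sides
Scale factor = 4
Smaller side = 12
Corresponding larger side = 12 * 4
= 48

48


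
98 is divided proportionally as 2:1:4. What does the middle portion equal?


Ratio = 2:1:4
Total parts = 2 + 1 + 4 = 7
Value per part = 98 / 7 = 14
First share = 2 * 14 = 28
Middle share = 1 * 14 = 14
Third share = 4 * 14 = 56

14


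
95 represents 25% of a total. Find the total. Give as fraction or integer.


Given: 95 is 25% of the whole
Set up: 95 = 25/100 * whole
whole = 95 * 100 / 25
whole = 9500 / 25
whole = 380

380


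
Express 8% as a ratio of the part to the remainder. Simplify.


Part = 8%, Remainder = 92%
Ratio = 8:92
GCD(8, 92) = 4
Simplify: 2:23 = 2:23

2:23


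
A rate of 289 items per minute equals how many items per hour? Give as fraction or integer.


Converting from per minute to per hour
Rate = 289 items per minute
Multiply by 60: 289 * 60
= 17340 items per hour

17340


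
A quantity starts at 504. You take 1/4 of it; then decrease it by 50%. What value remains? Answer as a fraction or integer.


Start with 504.
Step 1: Take 1/4: 504 * 1/4 = 126
Step 2: Decrease by 50%: 126 * 50/100 = 63
Final result = 63

63


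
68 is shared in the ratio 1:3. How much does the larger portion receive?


Total parts = 1 + 3 = 4
Value per part = 68 / 4 = 17
First share = 1 * 17 = 17
Second share = 3 * 17 = 51
Larger share = 51

51


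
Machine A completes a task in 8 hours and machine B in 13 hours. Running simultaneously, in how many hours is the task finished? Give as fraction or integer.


Rate of A = 1/8 job per hour
Rate of B = 1/13 job per hour
Combined rate = 1/8 + 1/13
Find common denominator: (13 + 8)/(8*13) = 21/104
Combined rate = 21/104 job per hour
Time together = 1 / (21/104) = 104/21 hours

104/21


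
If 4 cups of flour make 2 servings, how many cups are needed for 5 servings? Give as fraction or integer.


Original: 4 cups for 2 servings
Target servings = 5
Scaling factor = 5/2
New amount = 4 * 5/2
= 20/2
= 10 cups

10


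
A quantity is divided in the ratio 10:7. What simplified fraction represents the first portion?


Total parts = 10 + 7 = 17
First part fraction = 10/17
Simplify: 10/17 = 10/17

10/17


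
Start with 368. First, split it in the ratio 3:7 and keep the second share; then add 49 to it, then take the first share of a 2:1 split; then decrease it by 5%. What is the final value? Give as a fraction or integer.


Start with 368.
Step 1: Split 3:7, second share = 368 * 7/10 = 1288/5
Step 2: Add 49: 1288/5+49=1533/5; split 2:1 first = 1533/5*2/3 = 1022/5
Step 3: Decrease by 5%: 1022/5 * 95/100 = 9709/50
Final result = 9709/50

9709/50


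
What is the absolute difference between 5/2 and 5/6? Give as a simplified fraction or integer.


Simplify: 5/2 = 5/2 and 5/6 = 5/6
Find common denominator: LCD = 6
Convert: 15/6 and 5/6
Difference = |15 - 5|/6 = 10/6
Simplified = 5/3

5/3


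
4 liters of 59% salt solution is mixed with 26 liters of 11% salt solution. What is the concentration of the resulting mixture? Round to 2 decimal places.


Solute in mixture 1 = 59% of 4 L = 4*59/100 = 59/25 L
Solute in mixture 2 = 11% of 26 L = 26*11/100 = 143/50 L
Total solute = 59/25 + 143/50 = 261/50 L
Total volume = 4 + 26 = 30 L
Final concentration = 261/50/30 * 100 = 17.40%

17.40


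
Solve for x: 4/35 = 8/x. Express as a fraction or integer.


Setting up: 4/35 = 8/x
Cross multiply: 4 * x = 35 * 8
4x = 280
x = 280/4
x = 70

70


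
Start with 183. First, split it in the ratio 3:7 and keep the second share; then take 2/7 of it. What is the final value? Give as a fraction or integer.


Start with 183.
Step 1: Split 3:7, second share = 183 * 7/10 = 1281/10
Step 2: Take 2/7: 1281/10 * 2/7 = 183/5
Final result = 183/5

183/5


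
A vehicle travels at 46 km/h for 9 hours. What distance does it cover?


Using distance = speed * time
Speed = 46 km/h
Time = 9 hours
Distance = 46 * 9
= 414 km

414


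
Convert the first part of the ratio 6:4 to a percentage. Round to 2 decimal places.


Total parts = 6 + 4 = 10
First part fraction = 6/10
Percentage = (6/10) * 100
= 0.6 * 100
= 60.00%

60.00


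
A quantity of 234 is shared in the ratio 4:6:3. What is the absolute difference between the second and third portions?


Total parts = 4 + 6 + 3 = 13
Value per part = 234 / 13 = 18
Shares: 4*18=72, 6*18=108, 3*18=54
Second share = 108, third share = 54
Difference = |108 - 54| = 54

54


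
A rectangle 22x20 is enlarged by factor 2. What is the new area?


Original dimensions: 22 x 20
Enlargement factor = 2
New width = 22 * 2 = 44
New height = 20 * 2 = 40
New area = 44 * 40 = 1760

1760


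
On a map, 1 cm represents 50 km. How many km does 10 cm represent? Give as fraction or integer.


Map scale: 1 cm = 50 km
Measured distance on map = 10 cm
Set up proportion: 10 * 50 / 1
= 500 / 1
= 500 km

500


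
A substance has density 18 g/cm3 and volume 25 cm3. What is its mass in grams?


Using mass = density * volume
Density = 18 g/cm3
Volume = 25 cm3
Mass = 18 * 25
= 450 g

450


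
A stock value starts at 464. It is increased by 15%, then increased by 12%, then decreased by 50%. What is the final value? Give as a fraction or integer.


Start: 464
Step 1: increase by 15% => multiply by 115/100
  464 * 115/100 = 2668/5
Step 2: increase by 12% => multiply by 112/100
  2668/5 * 112/100 = 74704/125
Step 3: decrease by 50% => multiply by 50/100
  74704/125 * 50/100 = 37352/125
Final value = 37352/125

37352/125


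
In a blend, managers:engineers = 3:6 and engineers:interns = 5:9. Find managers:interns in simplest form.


Given a:b = 3:6 and b:c = 5:9
Make b consistent. Multiply first ratio by 5: a:b = 15:30
Multiply second ratio by 6: b:c = 30:54
Now b = 30 in both, so a:b:c = 15:30:54
Therefore a:c = 15:54
Simplify by GCD: a:c = 5:18

5:18


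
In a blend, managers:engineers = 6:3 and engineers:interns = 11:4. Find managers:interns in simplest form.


Given a:b = 6:3 and b:c = 11:4
Make b consistent. Multiply first ratio by 11: a:b = 66:33
Multiply second ratio by 3: b:c = 33:12
Now b = 33 in both, so a:b:c = 66:33:12
Therefore a:c = 66:12
Simplify by GCD: a:c = 11:2

11:2


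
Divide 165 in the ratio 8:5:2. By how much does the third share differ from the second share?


Total parts = 8 + 5 + 2 = 15
Value per part = 165 / 15 = 11
Shares: 8*11=88, 5*11=55, 2*11=22
Third share = 22, second share = 55
Difference = |22 - 55| = 33

33


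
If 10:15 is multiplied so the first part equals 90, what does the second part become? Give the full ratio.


Original ratio: 10:15
First term target: 90
Scale factor = 90 / 10 = 9
Multiply second term: 15 * 9 = 135
Equivalent ratio = 90:135

90:135


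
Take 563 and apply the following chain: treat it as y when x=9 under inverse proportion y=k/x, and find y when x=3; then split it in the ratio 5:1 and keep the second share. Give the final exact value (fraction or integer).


Start with 563.
Step 1: Inverse prop: k = (563)*9; new y = k/3 = 563*9/3 = 1689
Step 2: Split 5:1, second share = 1689 * 1/6 = 563/2
Final result = 563/2

563/2


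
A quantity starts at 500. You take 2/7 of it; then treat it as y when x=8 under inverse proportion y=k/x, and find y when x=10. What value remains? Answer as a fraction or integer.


Start with 500.
Step 1: Take 2/7: 500 * 2/7 = 1000/7
Step 2: Inverse prop: k = (1000/7)*8; new y = k/10 = 1000/7*8/10 = 800/7
Final result = 800/7

800/7


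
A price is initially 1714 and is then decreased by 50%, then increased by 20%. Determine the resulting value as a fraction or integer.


Start: 1714
Step 1: decrease by 50% => multiply by 50/100
  1714 * 50/100 = 857
Step 2: increase by 20% => multiply by 120/100
  857 * 120/100 = 5142/5
Final value = 5142/5

5142/5


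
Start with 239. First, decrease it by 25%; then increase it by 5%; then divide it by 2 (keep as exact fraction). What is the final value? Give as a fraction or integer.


Start with 239.
Step 1: Decrease by 25%: 239 * 75/100 = 717/4
Step 2: Increase by 5%: 717/4 * 105/100 = 15057/80
Step 3: Divide by 2: 15057/80 / 2 = 15057/160
Final result = 15057/160

15057/160


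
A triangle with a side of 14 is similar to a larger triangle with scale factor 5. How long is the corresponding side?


Similar triangles have proportional sides
Scale factor = 5
Smaller side = 14
Corresponding larger side = 14 * 5
= 70

70


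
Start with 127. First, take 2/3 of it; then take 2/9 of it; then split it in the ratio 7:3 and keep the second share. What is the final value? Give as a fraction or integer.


Start with 127.
Step 1: Take 2/3: 127 * 2/3 = 254/3
Step 2: Take 2/9: 254/3 * 2/9 = 508/27
Step 3: Split 7:3, second share = 508/27 * 3/10 = 254/45
Final result = 254/45

254/45


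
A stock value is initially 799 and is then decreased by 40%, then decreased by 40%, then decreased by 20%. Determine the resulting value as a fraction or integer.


Start: 799
Step 1: decrease by 40% => multiply by 60/100
  799 * 60/100 = 2397/5
Step 2: decrease by 40% => multiply by 60/100
  2397/5 * 60/100 = 7191/25
Step 3: decrease by 20% => multiply by 80/100
  7191/25 * 80/100 = 28764/125
Final value = 28764/125

28764/125
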